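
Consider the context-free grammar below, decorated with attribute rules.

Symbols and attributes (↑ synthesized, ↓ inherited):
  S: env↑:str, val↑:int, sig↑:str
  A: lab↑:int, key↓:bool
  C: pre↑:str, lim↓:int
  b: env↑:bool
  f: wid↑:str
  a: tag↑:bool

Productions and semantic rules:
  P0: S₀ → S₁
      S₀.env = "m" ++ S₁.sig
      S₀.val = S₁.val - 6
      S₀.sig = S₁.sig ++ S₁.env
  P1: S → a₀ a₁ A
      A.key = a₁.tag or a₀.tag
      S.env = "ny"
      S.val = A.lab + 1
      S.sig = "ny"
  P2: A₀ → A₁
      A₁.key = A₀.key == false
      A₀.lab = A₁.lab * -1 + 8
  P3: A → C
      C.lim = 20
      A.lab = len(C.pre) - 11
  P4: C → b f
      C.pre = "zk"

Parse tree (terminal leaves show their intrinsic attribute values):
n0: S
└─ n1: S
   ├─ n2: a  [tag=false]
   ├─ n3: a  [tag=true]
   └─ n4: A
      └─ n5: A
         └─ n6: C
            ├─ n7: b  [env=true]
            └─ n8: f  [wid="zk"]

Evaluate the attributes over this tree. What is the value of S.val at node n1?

1. n2.tag = false  [terminal]
2. n3.tag = true  [terminal]
3. n4.key = true  [a₁.tag or a₀.tag]
4. n5.key = false  [A₀.key == false]
5. n6.lim = 20  [20]
6. n7.env = true  [terminal]
7. n8.wid = "zk"  [terminal]
8. n6.pre = "zk"  ["zk"]
9. n5.lab = -9  [len(C.pre) - 11]
10. n4.lab = 17  [A₁.lab * -1 + 8]
11. n1.env = "ny"  ["ny"]
12. n1.val = 18  [A.lab + 1]
13. n1.sig = "ny"  ["ny"]
14. n0.env = "mny"  ["m" ++ S₁.sig]
15. n0.val = 12  [S₁.val - 6]
16. n0.sig = "nyny"  [S₁.sig ++ S₁.env]

18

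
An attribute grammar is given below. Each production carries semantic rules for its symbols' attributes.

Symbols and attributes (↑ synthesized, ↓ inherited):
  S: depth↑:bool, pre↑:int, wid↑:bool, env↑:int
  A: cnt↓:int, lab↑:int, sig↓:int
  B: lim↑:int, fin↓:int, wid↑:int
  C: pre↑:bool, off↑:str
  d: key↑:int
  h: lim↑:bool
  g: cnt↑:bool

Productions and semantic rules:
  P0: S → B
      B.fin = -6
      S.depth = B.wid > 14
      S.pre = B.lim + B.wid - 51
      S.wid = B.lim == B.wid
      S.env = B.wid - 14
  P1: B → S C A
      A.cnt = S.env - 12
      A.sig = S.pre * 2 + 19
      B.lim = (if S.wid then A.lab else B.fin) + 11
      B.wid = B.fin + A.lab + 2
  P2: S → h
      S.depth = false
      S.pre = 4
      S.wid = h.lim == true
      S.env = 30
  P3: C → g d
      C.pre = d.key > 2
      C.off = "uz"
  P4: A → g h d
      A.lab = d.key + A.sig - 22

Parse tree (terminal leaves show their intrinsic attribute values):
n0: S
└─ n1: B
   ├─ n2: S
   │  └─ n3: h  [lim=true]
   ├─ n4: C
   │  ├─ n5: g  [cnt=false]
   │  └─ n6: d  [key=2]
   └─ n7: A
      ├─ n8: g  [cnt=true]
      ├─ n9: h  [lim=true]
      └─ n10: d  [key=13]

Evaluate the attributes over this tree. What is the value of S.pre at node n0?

1. n1.fin = -6  [-6]
2. n3.lim = true  [terminal]
3. n2.depth = false  [false]
4. n2.pre = 4  [4]
5. n2.wid = true  [h.lim == true]
6. n2.env = 30  [30]
7. n5.cnt = false  [terminal]
8. n6.key = 2  [terminal]
9. n4.pre = false  [d.key > 2]
10. n4.off = "uz"  ["uz"]
11. n7.cnt = 18  [S.env - 12]
12. n7.sig = 27  [S.pre * 2 + 19]
13. n8.cnt = true  [terminal]
14. n9.lim = true  [terminal]
15. n10.key = 13  [terminal]
16. n7.lab = 18  [d.key + A.sig - 22]
17. n1.lim = 29  [(if S.wid then A.lab else B.fin) + 11]
18. n1.wid = 14  [B.fin + A.lab + 2]
19. n0.depth = false  [B.wid > 14]
20. n0.pre = -8  [B.lim + B.wid - 51]
21. n0.wid = false  [B.lim == B.wid]
22. n0.env = 0  [B.wid - 14]

-8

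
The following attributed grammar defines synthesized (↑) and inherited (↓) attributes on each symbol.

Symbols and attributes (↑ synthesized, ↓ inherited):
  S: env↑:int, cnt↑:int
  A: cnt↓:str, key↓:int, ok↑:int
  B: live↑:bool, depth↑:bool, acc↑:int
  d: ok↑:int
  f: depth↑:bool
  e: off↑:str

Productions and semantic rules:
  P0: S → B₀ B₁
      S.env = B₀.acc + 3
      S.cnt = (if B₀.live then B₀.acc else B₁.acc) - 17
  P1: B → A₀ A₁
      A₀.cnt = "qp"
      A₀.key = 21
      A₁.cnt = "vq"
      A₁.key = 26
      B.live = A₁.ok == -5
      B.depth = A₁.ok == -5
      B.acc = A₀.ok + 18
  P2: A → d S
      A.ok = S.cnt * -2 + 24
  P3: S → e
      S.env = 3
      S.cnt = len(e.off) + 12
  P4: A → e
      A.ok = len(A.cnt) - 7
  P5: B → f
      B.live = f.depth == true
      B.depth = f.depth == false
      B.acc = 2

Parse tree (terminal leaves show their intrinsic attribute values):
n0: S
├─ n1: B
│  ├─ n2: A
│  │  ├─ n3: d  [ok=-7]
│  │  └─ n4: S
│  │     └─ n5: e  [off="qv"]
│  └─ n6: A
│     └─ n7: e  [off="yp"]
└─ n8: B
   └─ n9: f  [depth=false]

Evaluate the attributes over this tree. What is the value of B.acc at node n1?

14

1. n2.cnt = "qp"  ["qp"]
2. n2.key = 21  [21]
3. n3.ok = -7  [terminal]
4. n5.off = "qv"  [terminal]
5. n4.env = 3  [3]
6. n4.cnt = 14  [len(e.off) + 12]
7. n2.ok = -4  [S.cnt * -2 + 24]
8. n6.cnt = "vq"  ["vq"]
9. n6.key = 26  [26]
10. n7.off = "yp"  [terminal]
11. n6.ok = -5  [len(A.cnt) - 7]
12. n1.live = true  [A₁.ok == -5]
13. n1.depth = true  [A₁.ok == -5]
14. n1.acc = 14  [A₀.ok + 18]
15. n9.depth = false  [terminal]
16. n8.live = false  [f.depth == true]
17. n8.depth = true  [f.depth == false]
18. n8.acc = 2  [2]
19. n0.env = 17  [B₀.acc + 3]
20. n0.cnt = -3  [(if B₀.live then B₀.acc else B₁.acc) - 17]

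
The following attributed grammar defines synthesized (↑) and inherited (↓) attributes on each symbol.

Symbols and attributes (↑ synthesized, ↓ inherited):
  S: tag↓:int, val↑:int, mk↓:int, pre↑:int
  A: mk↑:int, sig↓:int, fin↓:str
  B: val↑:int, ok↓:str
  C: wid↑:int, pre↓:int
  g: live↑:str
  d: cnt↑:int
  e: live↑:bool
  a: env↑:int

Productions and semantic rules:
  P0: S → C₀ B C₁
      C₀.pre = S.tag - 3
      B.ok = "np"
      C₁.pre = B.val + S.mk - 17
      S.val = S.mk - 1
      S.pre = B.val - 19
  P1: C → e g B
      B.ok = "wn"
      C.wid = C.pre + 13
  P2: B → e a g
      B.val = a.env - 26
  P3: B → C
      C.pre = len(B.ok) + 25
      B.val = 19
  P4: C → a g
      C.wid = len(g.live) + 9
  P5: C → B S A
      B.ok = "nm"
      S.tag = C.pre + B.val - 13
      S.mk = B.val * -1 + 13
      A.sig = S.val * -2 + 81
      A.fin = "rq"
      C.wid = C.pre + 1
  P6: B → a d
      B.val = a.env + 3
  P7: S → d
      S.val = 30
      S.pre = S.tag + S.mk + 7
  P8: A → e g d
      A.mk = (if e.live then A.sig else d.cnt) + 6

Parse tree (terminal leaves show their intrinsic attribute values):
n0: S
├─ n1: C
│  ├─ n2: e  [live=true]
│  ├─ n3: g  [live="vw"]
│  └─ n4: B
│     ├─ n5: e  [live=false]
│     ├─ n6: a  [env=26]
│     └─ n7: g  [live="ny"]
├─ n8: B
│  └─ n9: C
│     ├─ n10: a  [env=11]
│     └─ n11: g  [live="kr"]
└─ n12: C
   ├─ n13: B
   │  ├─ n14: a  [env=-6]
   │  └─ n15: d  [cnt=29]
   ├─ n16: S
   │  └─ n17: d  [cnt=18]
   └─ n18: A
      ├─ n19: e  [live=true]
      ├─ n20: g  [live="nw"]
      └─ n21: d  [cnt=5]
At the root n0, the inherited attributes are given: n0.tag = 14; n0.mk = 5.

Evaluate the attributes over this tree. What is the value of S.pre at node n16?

14

1. n0.tag = 14  [given at root]
2. n0.mk = 5  [given at root]
3. n1.pre = 11  [S.tag - 3]
4. n2.live = true  [terminal]
5. n3.live = "vw"  [terminal]
6. n4.ok = "wn"  ["wn"]
7. n5.live = false  [terminal]
8. n6.env = 26  [terminal]
9. n7.live = "ny"  [terminal]
10. n4.val = 0  [a.env - 26]
11. n1.wid = 24  [C.pre + 13]
12. n8.ok = "np"  ["np"]
13. n9.pre = 27  [len(B.ok) + 25]
14. n10.env = 11  [terminal]
15. n11.live = "kr"  [terminal]
16. n9.wid = 11  [len(g.live) + 9]
17. n8.val = 19  [19]
18. n12.pre = 7  [B.val + S.mk - 17]
19. n13.ok = "nm"  ["nm"]
20. n14.env = -6  [terminal]
21. n15.cnt = 29  [terminal]
22. n13.val = -3  [a.env + 3]
23. n16.tag = -9  [C.pre + B.val - 13]
24. n16.mk = 16  [B.val * -1 + 13]
25. n17.cnt = 18  [terminal]
26. n16.val = 30  [30]
27. n16.pre = 14  [S.tag + S.mk + 7]
28. n18.sig = 21  [S.val * -2 + 81]
29. n18.fin = "rq"  ["rq"]
30. n19.live = true  [terminal]
31. n20.live = "nw"  [terminal]
32. n21.cnt = 5  [terminal]
33. n18.mk = 27  [(if e.live then A.sig else d.cnt) + 6]
34. n12.wid = 8  [C.pre + 1]
35. n0.val = 4  [S.mk - 1]
36. n0.pre = 0  [B.val - 19]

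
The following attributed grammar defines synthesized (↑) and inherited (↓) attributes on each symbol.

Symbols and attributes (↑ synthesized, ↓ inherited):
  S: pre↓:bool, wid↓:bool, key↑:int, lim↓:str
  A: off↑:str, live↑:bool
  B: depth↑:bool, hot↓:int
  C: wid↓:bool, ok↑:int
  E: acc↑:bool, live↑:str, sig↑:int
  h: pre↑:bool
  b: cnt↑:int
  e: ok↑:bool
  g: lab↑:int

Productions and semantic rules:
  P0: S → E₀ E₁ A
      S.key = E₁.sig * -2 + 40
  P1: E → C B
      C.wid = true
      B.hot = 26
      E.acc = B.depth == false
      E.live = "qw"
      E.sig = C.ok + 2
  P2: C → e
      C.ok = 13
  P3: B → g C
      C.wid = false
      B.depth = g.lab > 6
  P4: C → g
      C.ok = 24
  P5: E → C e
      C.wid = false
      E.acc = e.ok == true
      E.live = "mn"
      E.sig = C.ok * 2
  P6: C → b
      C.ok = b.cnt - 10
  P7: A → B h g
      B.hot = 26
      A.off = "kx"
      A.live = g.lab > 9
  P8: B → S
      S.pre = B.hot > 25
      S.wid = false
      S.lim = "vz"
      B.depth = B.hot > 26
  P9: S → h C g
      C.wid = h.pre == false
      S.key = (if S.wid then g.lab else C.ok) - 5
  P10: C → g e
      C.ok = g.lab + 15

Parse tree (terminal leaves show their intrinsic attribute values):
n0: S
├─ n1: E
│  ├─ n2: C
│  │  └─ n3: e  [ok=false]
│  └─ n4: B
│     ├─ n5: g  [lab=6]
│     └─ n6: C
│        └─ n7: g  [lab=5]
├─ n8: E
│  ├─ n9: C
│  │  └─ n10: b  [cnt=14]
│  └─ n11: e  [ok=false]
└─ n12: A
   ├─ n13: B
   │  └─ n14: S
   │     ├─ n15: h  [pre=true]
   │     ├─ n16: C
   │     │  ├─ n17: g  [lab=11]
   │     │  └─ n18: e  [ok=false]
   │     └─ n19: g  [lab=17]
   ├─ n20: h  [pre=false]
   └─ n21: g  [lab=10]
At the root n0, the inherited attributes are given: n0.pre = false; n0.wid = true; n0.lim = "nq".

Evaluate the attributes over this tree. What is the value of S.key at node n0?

1. n0.pre = false  [given at root]
2. n0.wid = true  [given at root]
3. n0.lim = "nq"  [given at root]
4. n2.wid = true  [true]
5. n3.ok = false  [terminal]
6. n2.ok = 13  [13]
7. n4.hot = 26  [26]
8. n5.lab = 6  [terminal]
9. n6.wid = false  [false]
10. n7.lab = 5  [terminal]
11. n6.ok = 24  [24]
12. n4.depth = false  [g.lab > 6]
13. n1.acc = true  [B.depth == false]
14. n1.live = "qw"  ["qw"]
15. n1.sig = 15  [C.ok + 2]
16. n9.wid = false  [false]
17. n10.cnt = 14  [terminal]
18. n9.ok = 4  [b.cnt - 10]
19. n11.ok = false  [terminal]
20. n8.acc = false  [e.ok == true]
21. n8.live = "mn"  ["mn"]
22. n8.sig = 8  [C.ok * 2]
23. n13.hot = 26  [26]
24. n14.pre = true  [B.hot > 25]
25. n14.wid = false  [false]
26. n14.lim = "vz"  ["vz"]
27. n15.pre = true  [terminal]
28. n16.wid = false  [h.pre == false]
29. n17.lab = 11  [terminal]
30. n18.ok = false  [terminal]
31. n16.ok = 26  [g.lab + 15]
32. n19.lab = 17  [terminal]
33. n14.key = 21  [(if S.wid then g.lab else C.ok) - 5]
34. n13.depth = false  [B.hot > 26]
35. n20.pre = false  [terminal]
36. n21.lab = 10  [terminal]
37. n12.off = "kx"  ["kx"]
38. n12.live = true  [g.lab > 9]
39. n0.key = 24  [E₁.sig * -2 + 40]

24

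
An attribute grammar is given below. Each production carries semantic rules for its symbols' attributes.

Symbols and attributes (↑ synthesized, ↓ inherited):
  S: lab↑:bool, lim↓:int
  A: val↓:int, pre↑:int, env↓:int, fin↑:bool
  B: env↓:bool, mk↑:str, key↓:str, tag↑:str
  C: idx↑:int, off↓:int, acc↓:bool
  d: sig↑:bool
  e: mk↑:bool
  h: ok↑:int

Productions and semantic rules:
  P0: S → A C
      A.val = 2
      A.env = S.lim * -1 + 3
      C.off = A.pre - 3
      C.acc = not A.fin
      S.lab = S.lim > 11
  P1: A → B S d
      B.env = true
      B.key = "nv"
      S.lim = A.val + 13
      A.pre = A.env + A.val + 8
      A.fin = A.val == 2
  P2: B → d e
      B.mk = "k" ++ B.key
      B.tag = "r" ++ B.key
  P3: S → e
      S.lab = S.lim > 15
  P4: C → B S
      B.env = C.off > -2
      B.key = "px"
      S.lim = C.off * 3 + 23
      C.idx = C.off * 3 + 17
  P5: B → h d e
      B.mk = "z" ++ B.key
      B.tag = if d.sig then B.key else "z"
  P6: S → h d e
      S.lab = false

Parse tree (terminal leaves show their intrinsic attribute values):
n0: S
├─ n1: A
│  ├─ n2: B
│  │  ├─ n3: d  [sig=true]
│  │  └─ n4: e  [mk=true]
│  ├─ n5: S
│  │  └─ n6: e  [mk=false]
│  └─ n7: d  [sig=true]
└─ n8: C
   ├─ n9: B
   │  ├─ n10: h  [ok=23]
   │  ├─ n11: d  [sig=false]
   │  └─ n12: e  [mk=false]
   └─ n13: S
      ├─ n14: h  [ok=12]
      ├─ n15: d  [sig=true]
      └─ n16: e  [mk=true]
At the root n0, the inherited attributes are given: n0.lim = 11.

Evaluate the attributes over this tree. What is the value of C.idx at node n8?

1. n0.lim = 11  [given at root]
2. n1.val = 2  [2]
3. n1.env = -8  [S.lim * -1 + 3]
4. n2.env = true  [true]
5. n2.key = "nv"  ["nv"]
6. n3.sig = true  [terminal]
7. n4.mk = true  [terminal]
8. n2.mk = "knv"  ["k" ++ B.key]
9. n2.tag = "rnv"  ["r" ++ B.key]
10. n5.lim = 15  [A.val + 13]
11. n6.mk = false  [terminal]
12. n5.lab = false  [S.lim > 15]
13. n7.sig = true  [terminal]
14. n1.pre = 2  [A.env + A.val + 8]
15. n1.fin = true  [A.val == 2]
16. n8.off = -1  [A.pre - 3]
17. n8.acc = false  [not A.fin]
18. n9.env = true  [C.off > -2]
19. n9.key = "px"  ["px"]
20. n10.ok = 23  [terminal]
21. n11.sig = false  [terminal]
22. n12.mk = false  [terminal]
23. n9.mk = "zpx"  ["z" ++ B.key]
24. n9.tag = "z"  [if d.sig then B.key else "z"]
25. n13.lim = 20  [C.off * 3 + 23]
26. n14.ok = 12  [terminal]
27. n15.sig = true  [terminal]
28. n16.mk = true  [terminal]
29. n13.lab = false  [false]
30. n8.idx = 14  [C.off * 3 + 17]
31. n0.lab = false  [S.lim > 11]

14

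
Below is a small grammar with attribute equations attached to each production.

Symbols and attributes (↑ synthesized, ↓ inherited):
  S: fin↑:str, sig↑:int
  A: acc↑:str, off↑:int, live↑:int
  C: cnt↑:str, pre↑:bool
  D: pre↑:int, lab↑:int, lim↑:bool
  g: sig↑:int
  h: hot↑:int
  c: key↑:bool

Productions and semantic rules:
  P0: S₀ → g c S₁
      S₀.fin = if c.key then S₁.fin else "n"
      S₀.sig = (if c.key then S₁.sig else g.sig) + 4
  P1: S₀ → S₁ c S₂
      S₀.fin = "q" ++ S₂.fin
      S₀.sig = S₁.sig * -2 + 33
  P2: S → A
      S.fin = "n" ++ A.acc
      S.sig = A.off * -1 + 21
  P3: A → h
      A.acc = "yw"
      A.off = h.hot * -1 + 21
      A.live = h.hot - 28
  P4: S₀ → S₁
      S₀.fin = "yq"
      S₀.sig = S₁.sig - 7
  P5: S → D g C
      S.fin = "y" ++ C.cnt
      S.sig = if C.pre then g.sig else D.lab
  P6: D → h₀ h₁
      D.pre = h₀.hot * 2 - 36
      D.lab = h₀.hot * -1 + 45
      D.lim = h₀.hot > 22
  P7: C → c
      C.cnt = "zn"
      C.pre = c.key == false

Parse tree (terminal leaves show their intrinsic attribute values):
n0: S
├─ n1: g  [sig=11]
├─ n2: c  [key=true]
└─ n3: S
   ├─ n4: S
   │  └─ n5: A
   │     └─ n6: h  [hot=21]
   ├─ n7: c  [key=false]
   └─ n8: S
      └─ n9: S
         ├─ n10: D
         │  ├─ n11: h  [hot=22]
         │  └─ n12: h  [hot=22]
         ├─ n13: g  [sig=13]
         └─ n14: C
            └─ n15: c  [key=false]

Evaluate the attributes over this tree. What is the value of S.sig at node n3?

1. n1.sig = 11  [terminal]
2. n2.key = true  [terminal]
3. n6.hot = 21  [terminal]
4. n5.acc = "yw"  ["yw"]
5. n5.off = 0  [h.hot * -1 + 21]
6. n5.live = -7  [h.hot - 28]
7. n4.fin = "nyw"  ["n" ++ A.acc]
8. n4.sig = 21  [A.off * -1 + 21]
9. n7.key = false  [terminal]
10. n11.hot = 22  [terminal]
11. n12.hot = 22  [terminal]
12. n10.pre = 8  [h₀.hot * 2 - 36]
13. n10.lab = 23  [h₀.hot * -1 + 45]
14. n10.lim = false  [h₀.hot > 22]
15. n13.sig = 13  [terminal]
16. n15.key = false  [terminal]
17. n14.cnt = "zn"  ["zn"]
18. n14.pre = true  [c.key == false]
19. n9.fin = "yzn"  ["y" ++ C.cnt]
20. n9.sig = 13  [if C.pre then g.sig else D.lab]
21. n8.fin = "yq"  ["yq"]
22. n8.sig = 6  [S₁.sig - 7]
23. n3.fin = "qyq"  ["q" ++ S₂.fin]
24. n3.sig = -9  [S₁.sig * -2 + 33]
25. n0.fin = "qyq"  [if c.key then S₁.fin else "n"]
26. n0.sig = -5  [(if c.key then S₁.sig else g.sig) + 4]

-9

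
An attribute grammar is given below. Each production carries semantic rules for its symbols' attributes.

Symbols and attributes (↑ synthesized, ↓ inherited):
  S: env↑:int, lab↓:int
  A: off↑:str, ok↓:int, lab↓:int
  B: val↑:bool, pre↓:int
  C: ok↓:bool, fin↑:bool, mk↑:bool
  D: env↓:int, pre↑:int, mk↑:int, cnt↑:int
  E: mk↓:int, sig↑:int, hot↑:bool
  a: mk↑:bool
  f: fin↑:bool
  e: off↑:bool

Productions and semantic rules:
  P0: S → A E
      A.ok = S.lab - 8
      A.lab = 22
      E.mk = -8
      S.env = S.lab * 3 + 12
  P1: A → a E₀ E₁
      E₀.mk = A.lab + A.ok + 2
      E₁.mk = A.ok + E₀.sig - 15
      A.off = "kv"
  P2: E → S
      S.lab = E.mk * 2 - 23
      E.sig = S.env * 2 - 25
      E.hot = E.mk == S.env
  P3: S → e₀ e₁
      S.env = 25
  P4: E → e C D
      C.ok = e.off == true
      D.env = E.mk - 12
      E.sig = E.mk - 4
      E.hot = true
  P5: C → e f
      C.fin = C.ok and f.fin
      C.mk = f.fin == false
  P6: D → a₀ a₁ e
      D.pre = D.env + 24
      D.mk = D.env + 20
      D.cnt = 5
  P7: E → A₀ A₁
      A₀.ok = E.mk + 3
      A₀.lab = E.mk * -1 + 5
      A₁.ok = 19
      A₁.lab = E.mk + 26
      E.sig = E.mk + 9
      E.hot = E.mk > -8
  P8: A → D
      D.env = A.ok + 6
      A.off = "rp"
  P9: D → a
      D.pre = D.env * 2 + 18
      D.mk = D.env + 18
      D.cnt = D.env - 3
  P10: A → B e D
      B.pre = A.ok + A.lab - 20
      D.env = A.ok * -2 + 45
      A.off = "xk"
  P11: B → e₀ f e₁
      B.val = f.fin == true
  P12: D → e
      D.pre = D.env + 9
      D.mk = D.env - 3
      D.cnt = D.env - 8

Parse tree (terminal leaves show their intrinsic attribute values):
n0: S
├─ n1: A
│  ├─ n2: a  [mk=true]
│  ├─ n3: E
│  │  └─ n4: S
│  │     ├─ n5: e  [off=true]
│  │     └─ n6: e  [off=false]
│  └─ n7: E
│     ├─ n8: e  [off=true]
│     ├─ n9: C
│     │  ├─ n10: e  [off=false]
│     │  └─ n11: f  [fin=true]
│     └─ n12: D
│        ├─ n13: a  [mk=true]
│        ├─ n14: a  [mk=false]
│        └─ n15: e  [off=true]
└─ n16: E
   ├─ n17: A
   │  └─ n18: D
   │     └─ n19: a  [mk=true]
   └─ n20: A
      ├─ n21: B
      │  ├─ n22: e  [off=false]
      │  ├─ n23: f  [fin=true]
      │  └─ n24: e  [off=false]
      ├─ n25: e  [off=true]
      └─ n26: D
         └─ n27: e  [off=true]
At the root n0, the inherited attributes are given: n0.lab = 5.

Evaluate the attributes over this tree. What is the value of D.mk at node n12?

15

1. n0.lab = 5  [given at root]
2. n1.ok = -3  [S.lab - 8]
3. n1.lab = 22  [22]
4. n2.mk = true  [terminal]
5. n3.mk = 21  [A.lab + A.ok + 2]
6. n4.lab = 19  [E.mk * 2 - 23]
7. n5.off = true  [terminal]
8. n6.off = false  [terminal]
9. n4.env = 25  [25]
10. n3.sig = 25  [S.env * 2 - 25]
11. n3.hot = false  [E.mk == S.env]
12. n7.mk = 7  [A.ok + E₀.sig - 15]
13. n8.off = true  [terminal]
14. n9.ok = true  [e.off == true]
15. n10.off = false  [terminal]
16. n11.fin = true  [terminal]
17. n9.fin = true  [C.ok and f.fin]
18. n9.mk = false  [f.fin == false]
19. n12.env = -5  [E.mk - 12]
20. n13.mk = true  [terminal]
21. n14.mk = false  [terminal]
22. n15.off = true  [terminal]
23. n12.pre = 19  [D.env + 24]
24. n12.mk = 15  [D.env + 20]
25. n12.cnt = 5  [5]
26. n7.sig = 3  [E.mk - 4]
27. n7.hot = true  [true]
28. n1.off = "kv"  ["kv"]
29. n16.mk = -8  [-8]
30. n17.ok = -5  [E.mk + 3]
31. n17.lab = 13  [E.mk * -1 + 5]
32. n18.env = 1  [A.ok + 6]
33. n19.mk = true  [terminal]
34. n18.pre = 20  [D.env * 2 + 18]
35. n18.mk = 19  [D.env + 18]
36. n18.cnt = -2  [D.env - 3]
37. n17.off = "rp"  ["rp"]
38. n20.ok = 19  [19]
39. n20.lab = 18  [E.mk + 26]
40. n21.pre = 17  [A.ok + A.lab - 20]
41. n22.off = false  [terminal]
42. n23.fin = true  [terminal]
43. n24.off = false  [terminal]
44. n21.val = true  [f.fin == true]
45. n25.off = true  [terminal]
46. n26.env = 7  [A.ok * -2 + 45]
47. n27.off = true  [terminal]
48. n26.pre = 16  [D.env + 9]
49. n26.mk = 4  [D.env - 3]
50. n26.cnt = -1  [D.env - 8]
51. n20.off = "xk"  ["xk"]
52. n16.sig = 1  [E.mk + 9]
53. n16.hot = false  [E.mk > -8]
54. n0.env = 27  [S.lab * 3 + 12]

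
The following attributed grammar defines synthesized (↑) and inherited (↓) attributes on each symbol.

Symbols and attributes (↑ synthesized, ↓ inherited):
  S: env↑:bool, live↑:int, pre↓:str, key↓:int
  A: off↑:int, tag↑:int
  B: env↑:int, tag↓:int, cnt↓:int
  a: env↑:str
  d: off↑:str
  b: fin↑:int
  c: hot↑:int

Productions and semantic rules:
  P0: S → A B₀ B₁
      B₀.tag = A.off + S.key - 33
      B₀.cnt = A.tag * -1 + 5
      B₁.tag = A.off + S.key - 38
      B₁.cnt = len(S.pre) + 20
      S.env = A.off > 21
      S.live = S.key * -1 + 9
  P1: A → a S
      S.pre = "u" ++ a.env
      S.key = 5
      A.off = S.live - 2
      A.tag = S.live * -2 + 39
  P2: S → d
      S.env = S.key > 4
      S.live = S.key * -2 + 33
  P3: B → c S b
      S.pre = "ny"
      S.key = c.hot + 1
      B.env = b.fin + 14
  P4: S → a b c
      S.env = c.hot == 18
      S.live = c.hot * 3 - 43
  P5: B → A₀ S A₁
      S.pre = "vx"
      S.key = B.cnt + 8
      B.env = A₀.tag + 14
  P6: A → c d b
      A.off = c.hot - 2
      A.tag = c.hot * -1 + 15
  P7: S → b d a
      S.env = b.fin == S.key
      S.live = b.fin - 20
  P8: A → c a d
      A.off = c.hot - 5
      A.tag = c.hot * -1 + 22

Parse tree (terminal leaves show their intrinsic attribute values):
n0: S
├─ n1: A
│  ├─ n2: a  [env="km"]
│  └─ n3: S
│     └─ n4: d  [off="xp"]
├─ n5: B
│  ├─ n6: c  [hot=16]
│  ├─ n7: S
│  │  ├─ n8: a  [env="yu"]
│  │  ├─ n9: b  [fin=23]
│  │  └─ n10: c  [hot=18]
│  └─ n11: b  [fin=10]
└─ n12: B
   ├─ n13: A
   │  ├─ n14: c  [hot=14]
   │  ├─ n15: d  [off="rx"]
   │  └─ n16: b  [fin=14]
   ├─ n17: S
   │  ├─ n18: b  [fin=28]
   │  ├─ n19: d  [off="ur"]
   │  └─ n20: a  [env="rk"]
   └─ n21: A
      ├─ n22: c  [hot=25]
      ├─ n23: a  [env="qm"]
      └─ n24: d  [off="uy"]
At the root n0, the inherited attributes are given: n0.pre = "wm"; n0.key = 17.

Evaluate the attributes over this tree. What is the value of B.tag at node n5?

1. n0.pre = "wm"  [given at root]
2. n0.key = 17  [given at root]
3. n2.env = "km"  [terminal]
4. n3.pre = "ukm"  ["u" ++ a.env]
5. n3.key = 5  [5]
6. n4.off = "xp"  [terminal]
7. n3.env = true  [S.key > 4]
8. n3.live = 23  [S.key * -2 + 33]
9. n1.off = 21  [S.live - 2]
10. n1.tag = -7  [S.live * -2 + 39]
11. n5.tag = 5  [A.off + S.key - 33]
12. n5.cnt = 12  [A.tag * -1 + 5]
13. n6.hot = 16  [terminal]
14. n7.pre = "ny"  ["ny"]
15. n7.key = 17  [c.hot + 1]
16. n8.env = "yu"  [terminal]
17. n9.fin = 23  [terminal]
18. n10.hot = 18  [terminal]
19. n7.env = true  [c.hot == 18]
20. n7.live = 11  [c.hot * 3 - 43]
21. n11.fin = 10  [terminal]
22. n5.env = 24  [b.fin + 14]
23. n12.tag = 0  [A.off + S.key - 38]
24. n12.cnt = 22  [len(S.pre) + 20]
25. n14.hot = 14  [terminal]
26. n15.off = "rx"  [terminal]
27. n16.fin = 14  [terminal]
28. n13.off = 12  [c.hot - 2]
29. n13.tag = 1  [c.hot * -1 + 15]
30. n17.pre = "vx"  ["vx"]
31. n17.key = 30  [B.cnt + 8]
32. n18.fin = 28  [terminal]
33. n19.off = "ur"  [terminal]
34. n20.env = "rk"  [terminal]
35. n17.env = false  [b.fin == S.key]
36. n17.live = 8  [b.fin - 20]
37. n22.hot = 25  [terminal]
38. n23.env = "qm"  [terminal]
39. n24.off = "uy"  [terminal]
40. n21.off = 20  [c.hot - 5]
41. n21.tag = -3  [c.hot * -1 + 22]
42. n12.env = 15  [A₀.tag + 14]
43. n0.env = false  [A.off > 21]
44. n0.live = -8  [S.key * -1 + 9]

5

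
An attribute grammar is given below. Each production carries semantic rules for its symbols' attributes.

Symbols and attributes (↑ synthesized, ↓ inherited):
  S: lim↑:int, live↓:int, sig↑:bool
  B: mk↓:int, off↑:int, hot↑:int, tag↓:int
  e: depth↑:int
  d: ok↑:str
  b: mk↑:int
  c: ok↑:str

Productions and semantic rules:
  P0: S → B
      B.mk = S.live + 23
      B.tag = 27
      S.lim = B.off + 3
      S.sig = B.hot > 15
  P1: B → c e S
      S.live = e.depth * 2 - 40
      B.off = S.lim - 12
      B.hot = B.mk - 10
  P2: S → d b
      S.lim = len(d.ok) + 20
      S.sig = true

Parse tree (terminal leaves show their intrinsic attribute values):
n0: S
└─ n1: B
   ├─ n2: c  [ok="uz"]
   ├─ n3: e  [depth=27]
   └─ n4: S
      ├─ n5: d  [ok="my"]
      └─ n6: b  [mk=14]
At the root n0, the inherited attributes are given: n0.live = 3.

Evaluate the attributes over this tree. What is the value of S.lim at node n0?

13

1. n0.live = 3  [given at root]
2. n1.mk = 26  [S.live + 23]
3. n1.tag = 27  [27]
4. n2.ok = "uz"  [terminal]
5. n3.depth = 27  [terminal]
6. n4.live = 14  [e.depth * 2 - 40]
7. n5.ok = "my"  [terminal]
8. n6.mk = 14  [terminal]
9. n4.lim = 22  [len(d.ok) + 20]
10. n4.sig = true  [true]
11. n1.off = 10  [S.lim - 12]
12. n1.hot = 16  [B.mk - 10]
13. n0.lim = 13  [B.off + 3]
14. n0.sig = true  [B.hot > 15]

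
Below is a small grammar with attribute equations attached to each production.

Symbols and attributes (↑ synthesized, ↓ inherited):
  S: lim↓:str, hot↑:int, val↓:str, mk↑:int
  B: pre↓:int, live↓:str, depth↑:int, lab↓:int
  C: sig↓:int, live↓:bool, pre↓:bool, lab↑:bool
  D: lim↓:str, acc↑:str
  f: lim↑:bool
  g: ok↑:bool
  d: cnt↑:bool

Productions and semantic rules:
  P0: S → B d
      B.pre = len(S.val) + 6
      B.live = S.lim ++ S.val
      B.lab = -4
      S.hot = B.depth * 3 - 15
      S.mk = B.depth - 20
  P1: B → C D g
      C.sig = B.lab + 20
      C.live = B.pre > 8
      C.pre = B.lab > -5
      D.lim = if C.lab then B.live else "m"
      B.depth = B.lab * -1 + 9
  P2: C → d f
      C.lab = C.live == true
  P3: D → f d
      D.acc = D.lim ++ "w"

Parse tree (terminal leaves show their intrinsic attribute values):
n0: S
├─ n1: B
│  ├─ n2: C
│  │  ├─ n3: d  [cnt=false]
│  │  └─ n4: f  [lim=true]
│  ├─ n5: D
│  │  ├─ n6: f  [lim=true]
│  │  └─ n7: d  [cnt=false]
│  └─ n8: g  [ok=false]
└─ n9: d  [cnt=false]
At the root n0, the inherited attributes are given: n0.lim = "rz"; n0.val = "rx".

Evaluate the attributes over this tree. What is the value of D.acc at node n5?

1. n0.lim = "rz"  [given at root]
2. n0.val = "rx"  [given at root]
3. n1.pre = 8  [len(S.val) + 6]
4. n1.live = "rzrx"  [S.lim ++ S.val]
5. n1.lab = -4  [-4]
6. n2.sig = 16  [B.lab + 20]
7. n2.live = false  [B.pre > 8]
8. n2.pre = true  [B.lab > -5]
9. n3.cnt = false  [terminal]
10. n4.lim = true  [terminal]
11. n2.lab = false  [C.live == true]
12. n5.lim = "m"  [if C.lab then B.live else "m"]
13. n6.lim = true  [terminal]
14. n7.cnt = false  [terminal]
15. n5.acc = "mw"  [D.lim ++ "w"]
16. n8.ok = false  [terminal]
17. n1.depth = 13  [B.lab * -1 + 9]
18. n9.cnt = false  [terminal]
19. n0.hot = 24  [B.depth * 3 - 15]
20. n0.mk = -7  [B.depth - 20]

"mw"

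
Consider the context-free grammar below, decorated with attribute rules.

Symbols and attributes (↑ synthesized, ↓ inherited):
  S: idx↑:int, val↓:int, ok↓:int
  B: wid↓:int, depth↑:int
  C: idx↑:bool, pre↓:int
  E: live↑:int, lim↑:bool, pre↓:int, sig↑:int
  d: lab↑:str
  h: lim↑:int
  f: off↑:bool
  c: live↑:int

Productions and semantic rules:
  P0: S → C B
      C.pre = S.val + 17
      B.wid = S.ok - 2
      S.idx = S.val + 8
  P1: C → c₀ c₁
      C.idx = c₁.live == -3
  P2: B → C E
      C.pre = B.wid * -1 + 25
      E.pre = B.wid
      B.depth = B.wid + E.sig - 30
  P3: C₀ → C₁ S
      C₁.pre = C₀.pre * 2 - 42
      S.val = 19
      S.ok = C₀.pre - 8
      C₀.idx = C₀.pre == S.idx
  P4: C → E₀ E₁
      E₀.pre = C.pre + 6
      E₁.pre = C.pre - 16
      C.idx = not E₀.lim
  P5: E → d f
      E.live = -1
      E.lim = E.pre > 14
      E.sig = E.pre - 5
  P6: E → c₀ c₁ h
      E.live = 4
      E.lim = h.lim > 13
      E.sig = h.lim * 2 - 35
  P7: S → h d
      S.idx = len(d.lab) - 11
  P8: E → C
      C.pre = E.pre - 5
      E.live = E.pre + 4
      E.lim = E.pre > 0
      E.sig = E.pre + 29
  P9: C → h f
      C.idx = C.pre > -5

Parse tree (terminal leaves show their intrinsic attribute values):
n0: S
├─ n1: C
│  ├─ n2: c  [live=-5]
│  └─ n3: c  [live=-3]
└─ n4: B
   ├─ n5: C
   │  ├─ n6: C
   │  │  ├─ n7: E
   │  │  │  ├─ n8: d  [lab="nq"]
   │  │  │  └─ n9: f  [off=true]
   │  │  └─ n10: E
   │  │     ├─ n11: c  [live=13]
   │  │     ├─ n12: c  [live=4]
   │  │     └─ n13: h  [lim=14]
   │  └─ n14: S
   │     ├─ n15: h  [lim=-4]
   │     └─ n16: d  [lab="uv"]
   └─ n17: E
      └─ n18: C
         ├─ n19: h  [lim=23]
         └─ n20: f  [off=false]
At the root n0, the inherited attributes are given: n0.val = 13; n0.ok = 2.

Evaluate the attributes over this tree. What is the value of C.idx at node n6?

true

1. n0.val = 13  [given at root]
2. n0.ok = 2  [given at root]
3. n1.pre = 30  [S.val + 17]
4. n2.live = -5  [terminal]
5. n3.live = -3  [terminal]
6. n1.idx = true  [c₁.live == -3]
7. n4.wid = 0  [S.ok - 2]
8. n5.pre = 25  [B.wid * -1 + 25]
9. n6.pre = 8  [C₀.pre * 2 - 42]
10. n7.pre = 14  [C.pre + 6]
11. n8.lab = "nq"  [terminal]
12. n9.off = true  [terminal]
13. n7.live = -1  [-1]
14. n7.lim = false  [E.pre > 14]
15. n7.sig = 9  [E.pre - 5]
16. n10.pre = -8  [C.pre - 16]
17. n11.live = 13  [terminal]
18. n12.live = 4  [terminal]
19. n13.lim = 14  [terminal]
20. n10.live = 4  [4]
21. n10.lim = true  [h.lim > 13]
22. n10.sig = -7  [h.lim * 2 - 35]
23. n6.idx = true  [not E₀.lim]
24. n14.val = 19  [19]
25. n14.ok = 17  [C₀.pre - 8]
26. n15.lim = -4  [terminal]
27. n16.lab = "uv"  [terminal]
28. n14.idx = -9  [len(d.lab) - 11]
29. n5.idx = false  [C₀.pre == S.idx]
30. n17.pre = 0  [B.wid]
31. n18.pre = -5  [E.pre - 5]
32. n19.lim = 23  [terminal]
33. n20.off = false  [terminal]
34. n18.idx = false  [C.pre > -5]
35. n17.live = 4  [E.pre + 4]
36. n17.lim = false  [E.pre > 0]
37. n17.sig = 29  [E.pre + 29]
38. n4.depth = -1  [B.wid + E.sig - 30]
39. n0.idx = 21  [S.val + 8]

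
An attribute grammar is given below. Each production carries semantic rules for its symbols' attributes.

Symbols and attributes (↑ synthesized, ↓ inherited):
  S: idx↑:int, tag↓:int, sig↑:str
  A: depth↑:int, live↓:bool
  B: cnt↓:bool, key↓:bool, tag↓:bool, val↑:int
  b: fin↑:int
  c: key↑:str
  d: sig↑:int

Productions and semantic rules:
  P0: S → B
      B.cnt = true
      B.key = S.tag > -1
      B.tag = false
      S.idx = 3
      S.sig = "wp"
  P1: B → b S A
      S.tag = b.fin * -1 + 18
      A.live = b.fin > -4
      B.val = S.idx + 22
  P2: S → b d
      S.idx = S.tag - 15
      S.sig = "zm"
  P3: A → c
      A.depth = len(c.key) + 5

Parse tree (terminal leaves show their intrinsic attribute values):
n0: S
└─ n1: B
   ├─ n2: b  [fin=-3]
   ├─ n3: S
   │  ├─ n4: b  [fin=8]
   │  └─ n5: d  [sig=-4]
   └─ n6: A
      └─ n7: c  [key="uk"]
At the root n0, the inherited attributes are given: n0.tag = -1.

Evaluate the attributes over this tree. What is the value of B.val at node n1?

28

1. n0.tag = -1  [given at root]
2. n1.cnt = true  [true]
3. n1.key = false  [S.tag > -1]
4. n1.tag = false  [false]
5. n2.fin = -3  [terminal]
6. n3.tag = 21  [b.fin * -1 + 18]
7. n4.fin = 8  [terminal]
8. n5.sig = -4  [terminal]
9. n3.idx = 6  [S.tag - 15]
10. n3.sig = "zm"  ["zm"]
11. n6.live = true  [b.fin > -4]
12. n7.key = "uk"  [terminal]
13. n6.depth = 7  [len(c.key) + 5]
14. n1.val = 28  [S.idx + 22]
15. n0.idx = 3  [3]
16. n0.sig = "wp"  ["wp"]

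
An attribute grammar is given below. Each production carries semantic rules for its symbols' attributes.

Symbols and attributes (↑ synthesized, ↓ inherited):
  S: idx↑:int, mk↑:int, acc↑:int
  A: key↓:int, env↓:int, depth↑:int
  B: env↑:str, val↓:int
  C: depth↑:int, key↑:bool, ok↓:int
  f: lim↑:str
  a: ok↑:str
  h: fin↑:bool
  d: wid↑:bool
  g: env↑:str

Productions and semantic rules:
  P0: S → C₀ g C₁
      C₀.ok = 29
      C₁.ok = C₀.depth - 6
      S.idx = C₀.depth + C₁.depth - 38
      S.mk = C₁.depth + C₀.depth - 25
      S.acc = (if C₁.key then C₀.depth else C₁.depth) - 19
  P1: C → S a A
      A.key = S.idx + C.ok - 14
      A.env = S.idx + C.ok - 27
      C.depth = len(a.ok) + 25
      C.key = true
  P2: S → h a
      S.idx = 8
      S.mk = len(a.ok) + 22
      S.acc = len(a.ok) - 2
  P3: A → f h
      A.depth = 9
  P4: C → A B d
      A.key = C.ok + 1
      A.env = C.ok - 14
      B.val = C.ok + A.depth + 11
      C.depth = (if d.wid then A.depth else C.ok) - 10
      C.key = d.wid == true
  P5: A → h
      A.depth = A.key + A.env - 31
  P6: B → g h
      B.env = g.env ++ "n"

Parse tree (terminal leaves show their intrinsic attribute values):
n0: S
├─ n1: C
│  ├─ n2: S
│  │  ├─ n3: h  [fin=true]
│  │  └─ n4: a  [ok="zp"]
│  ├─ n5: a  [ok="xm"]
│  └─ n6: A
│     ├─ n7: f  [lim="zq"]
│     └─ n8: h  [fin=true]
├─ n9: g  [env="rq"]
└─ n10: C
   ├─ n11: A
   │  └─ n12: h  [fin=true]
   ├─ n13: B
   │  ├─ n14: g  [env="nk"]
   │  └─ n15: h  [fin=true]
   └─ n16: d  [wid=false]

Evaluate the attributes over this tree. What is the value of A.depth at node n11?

-2

1. n1.ok = 29  [29]
2. n3.fin = true  [terminal]
3. n4.ok = "zp"  [terminal]
4. n2.idx = 8  [8]
5. n2.mk = 24  [len(a.ok) + 22]
6. n2.acc = 0  [len(a.ok) - 2]
7. n5.ok = "xm"  [terminal]
8. n6.key = 23  [S.idx + C.ok - 14]
9. n6.env = 10  [S.idx + C.ok - 27]
10. n7.lim = "zq"  [terminal]
11. n8.fin = true  [terminal]
12. n6.depth = 9  [9]
13. n1.depth = 27  [len(a.ok) + 25]
14. n1.key = true  [true]
15. n9.env = "rq"  [terminal]
16. n10.ok = 21  [C₀.depth - 6]
17. n11.key = 22  [C.ok + 1]
18. n11.env = 7  [C.ok - 14]
19. n12.fin = true  [terminal]
20. n11.depth = -2  [A.key + A.env - 31]
21. n13.val = 30  [C.ok + A.depth + 11]
22. n14.env = "nk"  [terminal]
23. n15.fin = true  [terminal]
24. n13.env = "nkn"  [g.env ++ "n"]
25. n16.wid = false  [terminal]
26. n10.depth = 11  [(if d.wid then A.depth else C.ok) - 10]
27. n10.key = false  [d.wid == true]
28. n0.idx = 0  [C₀.depth + C₁.depth - 38]
29. n0.mk = 13  [C₁.depth + C₀.depth - 25]
30. n0.acc = -8  [(if C₁.key then C₀.depth else C₁.depth) - 19]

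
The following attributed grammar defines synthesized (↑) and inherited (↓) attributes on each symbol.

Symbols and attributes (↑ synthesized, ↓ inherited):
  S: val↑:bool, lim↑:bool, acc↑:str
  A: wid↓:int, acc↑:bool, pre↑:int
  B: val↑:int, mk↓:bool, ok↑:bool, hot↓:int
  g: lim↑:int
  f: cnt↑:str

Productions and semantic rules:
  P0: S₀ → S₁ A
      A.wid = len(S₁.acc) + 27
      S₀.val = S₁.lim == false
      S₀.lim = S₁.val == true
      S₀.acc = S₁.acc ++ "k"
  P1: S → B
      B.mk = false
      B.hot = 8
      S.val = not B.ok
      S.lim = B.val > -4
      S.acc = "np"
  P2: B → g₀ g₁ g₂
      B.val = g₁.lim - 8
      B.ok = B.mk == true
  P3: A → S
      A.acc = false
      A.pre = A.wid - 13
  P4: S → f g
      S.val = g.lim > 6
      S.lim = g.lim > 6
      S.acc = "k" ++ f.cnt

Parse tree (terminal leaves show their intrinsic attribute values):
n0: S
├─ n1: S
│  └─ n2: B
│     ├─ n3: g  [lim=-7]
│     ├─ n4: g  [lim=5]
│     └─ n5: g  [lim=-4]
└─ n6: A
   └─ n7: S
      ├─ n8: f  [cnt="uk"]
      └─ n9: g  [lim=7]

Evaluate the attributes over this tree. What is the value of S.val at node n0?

false

1. n2.mk = false  [false]
2. n2.hot = 8  [8]
3. n3.lim = -7  [terminal]
4. n4.lim = 5  [terminal]
5. n5.lim = -4  [terminal]
6. n2.val = -3  [g₁.lim - 8]
7. n2.ok = false  [B.mk == true]
8. n1.val = true  [not B.ok]
9. n1.lim = true  [B.val > -4]
10. n1.acc = "np"  ["np"]
11. n6.wid = 29  [len(S₁.acc) + 27]
12. n8.cnt = "uk"  [terminal]
13. n9.lim = 7  [terminal]
14. n7.val = true  [g.lim > 6]
15. n7.lim = true  [g.lim > 6]
16. n7.acc = "kuk"  ["k" ++ f.cnt]
17. n6.acc = false  [false]
18. n6.pre = 16  [A.wid - 13]
19. n0.val = false  [S₁.lim == false]
20. n0.lim = true  [S₁.val == true]
21. n0.acc = "npk"  [S₁.acc ++ "k"]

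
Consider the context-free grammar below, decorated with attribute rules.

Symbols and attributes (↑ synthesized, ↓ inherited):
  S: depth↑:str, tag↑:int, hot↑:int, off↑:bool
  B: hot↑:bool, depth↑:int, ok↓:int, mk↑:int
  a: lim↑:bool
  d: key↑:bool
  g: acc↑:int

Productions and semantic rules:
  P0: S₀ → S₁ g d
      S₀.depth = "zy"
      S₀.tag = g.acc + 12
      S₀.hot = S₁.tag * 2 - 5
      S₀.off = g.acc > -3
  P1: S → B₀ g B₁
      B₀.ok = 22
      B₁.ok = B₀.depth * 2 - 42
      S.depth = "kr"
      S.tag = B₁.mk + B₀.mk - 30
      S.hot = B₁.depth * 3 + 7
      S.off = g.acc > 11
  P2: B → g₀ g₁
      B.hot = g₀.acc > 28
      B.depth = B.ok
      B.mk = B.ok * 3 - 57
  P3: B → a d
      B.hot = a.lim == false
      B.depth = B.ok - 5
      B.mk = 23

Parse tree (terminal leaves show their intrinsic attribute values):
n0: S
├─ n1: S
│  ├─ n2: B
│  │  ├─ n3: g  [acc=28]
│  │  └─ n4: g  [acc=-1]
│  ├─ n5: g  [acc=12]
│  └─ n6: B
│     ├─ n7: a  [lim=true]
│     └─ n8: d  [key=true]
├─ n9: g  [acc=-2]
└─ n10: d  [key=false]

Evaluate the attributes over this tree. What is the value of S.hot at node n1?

-2

1. n2.ok = 22  [22]
2. n3.acc = 28  [terminal]
3. n4.acc = -1  [terminal]
4. n2.hot = false  [g₀.acc > 28]
5. n2.depth = 22  [B.ok]
6. n2.mk = 9  [B.ok * 3 - 57]
7. n5.acc = 12  [terminal]
8. n6.ok = 2  [B₀.depth * 2 - 42]
9. n7.lim = true  [terminal]
10. n8.key = true  [terminal]
11. n6.hot = false  [a.lim == false]
12. n6.depth = -3  [B.ok - 5]
13. n6.mk = 23  [23]
14. n1.depth = "kr"  ["kr"]
15. n1.tag = 2  [B₁.mk + B₀.mk - 30]
16. n1.hot = -2  [B₁.depth * 3 + 7]
17. n1.off = true  [g.acc > 11]
18. n9.acc = -2  [terminal]
19. n10.key = false  [terminal]
20. n0.depth = "zy"  ["zy"]
21. n0.tag = 10  [g.acc + 12]
22. n0.hot = -1  [S₁.tag * 2 - 5]
23. n0.off = true  [g.acc > -3]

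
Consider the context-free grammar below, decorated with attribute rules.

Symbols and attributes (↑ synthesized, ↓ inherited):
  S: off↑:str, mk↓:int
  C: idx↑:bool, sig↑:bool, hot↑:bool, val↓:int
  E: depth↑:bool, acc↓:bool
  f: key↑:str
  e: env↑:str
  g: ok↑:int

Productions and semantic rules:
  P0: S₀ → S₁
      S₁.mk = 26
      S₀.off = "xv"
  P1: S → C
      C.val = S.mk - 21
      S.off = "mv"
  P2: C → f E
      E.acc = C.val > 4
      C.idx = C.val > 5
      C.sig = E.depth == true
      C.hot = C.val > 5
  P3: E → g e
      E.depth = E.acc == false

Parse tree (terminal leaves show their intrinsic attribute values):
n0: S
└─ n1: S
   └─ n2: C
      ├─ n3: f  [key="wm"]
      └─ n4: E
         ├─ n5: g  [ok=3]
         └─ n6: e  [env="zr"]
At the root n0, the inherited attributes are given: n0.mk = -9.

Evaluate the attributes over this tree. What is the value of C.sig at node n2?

false

1. n0.mk = -9  [given at root]
2. n1.mk = 26  [26]
3. n2.val = 5  [S.mk - 21]
4. n3.key = "wm"  [terminal]
5. n4.acc = true  [C.val > 4]
6. n5.ok = 3  [terminal]
7. n6.env = "zr"  [terminal]
8. n4.depth = false  [E.acc == false]
9. n2.idx = false  [C.val > 5]
10. n2.sig = false  [E.depth == true]
11. n2.hot = false  [C.val > 5]
12. n1.off = "mv"  ["mv"]
13. n0.off = "xv"  ["xv"]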